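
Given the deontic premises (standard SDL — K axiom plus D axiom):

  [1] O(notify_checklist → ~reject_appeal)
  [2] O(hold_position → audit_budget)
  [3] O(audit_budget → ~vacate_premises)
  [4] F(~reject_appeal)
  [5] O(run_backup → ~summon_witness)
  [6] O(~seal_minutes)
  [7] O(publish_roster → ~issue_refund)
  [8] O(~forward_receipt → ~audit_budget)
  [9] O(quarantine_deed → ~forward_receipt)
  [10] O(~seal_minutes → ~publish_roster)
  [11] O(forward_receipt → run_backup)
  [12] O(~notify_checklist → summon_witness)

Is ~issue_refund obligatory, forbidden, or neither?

Premise 7 is O(publish_roster → ~issue_refund), but O(publish_roster) is not derivable from the premises, so it does not yield O(~issue_refund).
No premise or chain of K-axiom applications forces O(~issue_refund), and none forces O(issue_refund). So ~issue_refund is neither obligatory nor forbidden under these norms.

Neither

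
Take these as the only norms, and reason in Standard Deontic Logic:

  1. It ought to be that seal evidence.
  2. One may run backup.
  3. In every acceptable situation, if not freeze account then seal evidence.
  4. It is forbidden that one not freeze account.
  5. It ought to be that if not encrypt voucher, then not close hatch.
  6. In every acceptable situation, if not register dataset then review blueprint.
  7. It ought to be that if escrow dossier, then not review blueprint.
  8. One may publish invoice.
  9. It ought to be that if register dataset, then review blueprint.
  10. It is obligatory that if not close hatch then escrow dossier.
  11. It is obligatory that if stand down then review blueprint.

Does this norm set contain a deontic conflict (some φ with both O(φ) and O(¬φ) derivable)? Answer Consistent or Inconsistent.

Premise 3 is O(¬freeze_account → seal_evidence); even if O(seal_evidence) held, inferring O(¬freeze_account) would be affirming the consequent — invalid.
So O(¬freeze_account) is not derivable, and the apparent clash with O(freeze_account) does not arise.
A world satisfying every obligation exists (e.g. close_hatch=true, encrypt_voucher=true, escrow_dossier=false, freeze_account=true, publish_invoice=false, register_dataset=false, review_blueprint=true, run_backup=false, seal_evidence=true, stand_down=false); no atom is both obligatory and forbidden, so the set is consistent.

Consistent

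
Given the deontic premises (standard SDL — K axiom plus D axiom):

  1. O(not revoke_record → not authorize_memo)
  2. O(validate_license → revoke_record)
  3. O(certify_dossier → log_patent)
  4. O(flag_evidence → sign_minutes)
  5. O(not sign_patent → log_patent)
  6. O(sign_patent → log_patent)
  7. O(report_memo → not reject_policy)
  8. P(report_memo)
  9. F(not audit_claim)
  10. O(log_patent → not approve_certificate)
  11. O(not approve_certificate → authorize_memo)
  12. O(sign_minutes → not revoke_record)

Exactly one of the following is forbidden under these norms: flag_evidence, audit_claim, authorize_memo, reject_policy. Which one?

flag_evidence

Premises 6 and 5 are O(sign_patent → log_patent) and O(not sign_patent → log_patent); every ideal world satisfies sign_patent or not sign_patent, so in either case log_patent holds — hence O(log_patent).
With premise 10, O(log_patent → not approve_certificate), the K-axiom yields O(not approve_certificate).
With premise 11, O(not approve_certificate → authorize_memo), the K-axiom yields O(authorize_memo).
The contrapositive of premise 1 (O(not revoke_record → not authorize_memo)) is O(authorize_memo → revoke_record), and O(authorize_memo) is already established, so O(revoke_record).
The contrapositive of premise 12 (O(sign_minutes → not revoke_record)) is O(revoke_record → not sign_minutes), and O(revoke_record) is already established, so O(not sign_minutes).
The contrapositive of premise 4 (O(flag_evidence → sign_minutes)) is O(not sign_minutes → not flag_evidence), and O(not sign_minutes) is already established, so O(not flag_evidence).
So O(not flag_evidence) holds, i.e. flag_evidence is forbidden. None of the other listed options is forbidden under the premises.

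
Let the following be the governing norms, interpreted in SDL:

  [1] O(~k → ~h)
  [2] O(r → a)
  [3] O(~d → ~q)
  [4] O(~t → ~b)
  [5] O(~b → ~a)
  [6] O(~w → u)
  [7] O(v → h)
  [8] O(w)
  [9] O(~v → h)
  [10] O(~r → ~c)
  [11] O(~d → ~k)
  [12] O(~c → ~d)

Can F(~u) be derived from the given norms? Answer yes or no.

No

Premise 6 is O(~w → u), but O(~w) is not derivable from the premises, so it does not yield O(u).
No other premise forces O(u). An ideal world satisfying every premise can still have ~u true, so F(~u) is not derivable.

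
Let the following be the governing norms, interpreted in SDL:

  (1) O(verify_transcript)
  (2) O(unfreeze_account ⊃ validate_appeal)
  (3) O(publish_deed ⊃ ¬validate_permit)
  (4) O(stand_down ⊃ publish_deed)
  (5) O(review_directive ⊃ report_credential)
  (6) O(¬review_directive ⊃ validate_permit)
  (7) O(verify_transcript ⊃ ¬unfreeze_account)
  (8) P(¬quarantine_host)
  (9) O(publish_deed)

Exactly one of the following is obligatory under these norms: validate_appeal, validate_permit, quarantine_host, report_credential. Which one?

Premise 9 gives O(publish_deed).
Applying K to premise 3 (O(publish_deed ⊃ ¬validate_permit)) and O(publish_deed) yields O(¬validate_permit).
The contrapositive of premise 6 (O(¬review_directive ⊃ validate_permit)) is O(¬validate_permit ⊃ review_directive), and O(¬validate_permit) is already established, so O(review_directive).
With premise 5, O(review_directive ⊃ report_credential), the K-axiom yields O(report_credential).
So O(report_credential) holds — report_credential is obligatory. None of the other listed options is made obligatory by any chain of premises.

report_credential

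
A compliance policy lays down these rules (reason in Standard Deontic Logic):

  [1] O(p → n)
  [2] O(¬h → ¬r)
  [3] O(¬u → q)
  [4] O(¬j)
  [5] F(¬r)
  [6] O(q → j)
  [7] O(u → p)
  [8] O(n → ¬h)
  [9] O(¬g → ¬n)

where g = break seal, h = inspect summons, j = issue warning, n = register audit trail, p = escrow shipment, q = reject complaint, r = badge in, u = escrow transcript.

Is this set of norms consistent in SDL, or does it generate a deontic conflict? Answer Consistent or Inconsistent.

Inconsistent

Premise 5, F(¬r), is equivalent to O(r).
Premise 2, O(¬h → ¬r), contraposes to O(r → h); with O(r) we get O(h).
Premise 8, O(n → ¬h), contraposes to O(h → ¬n); with O(h) we get O(¬n).
The contrapositive of premise 1 (O(p → n)) is O(¬n → ¬p), and O(¬n) is already established, so O(¬p).
The contrapositive of premise 7 (O(u → p)) is O(¬p → ¬u), and O(¬p) is already established, so O(¬u).
Premise 3 is O(¬u → q); since O(¬u), deontic closure gives O(q).
Premise 6 is O(q → j); since O(q), deontic closure gives O(j).
However, premise 4 gives O(¬j).
We now have both O(j) and O(¬j) — j is simultaneously obligatory and forbidden, violating the D-axiom.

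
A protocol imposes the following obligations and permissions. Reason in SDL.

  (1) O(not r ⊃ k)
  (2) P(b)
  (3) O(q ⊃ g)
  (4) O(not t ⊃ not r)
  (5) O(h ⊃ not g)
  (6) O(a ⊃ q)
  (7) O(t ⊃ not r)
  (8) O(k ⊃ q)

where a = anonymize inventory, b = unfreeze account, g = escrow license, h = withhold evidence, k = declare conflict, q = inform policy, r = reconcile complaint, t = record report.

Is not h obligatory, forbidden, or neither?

Obligatory

By case analysis on not t: premise 4 gives O(not t ⊃ not r) and premise 7 gives O(t ⊃ not r), so O(not r) either way.
From O(not r) and premise 1, O(not r ⊃ k), we obtain O(k).
Premise 8 is O(k ⊃ q); since O(k), deontic closure gives O(q).
Premise 3 is O(q ⊃ g); since O(q), deontic closure gives O(g).
The contrapositive of premise 5 (O(h ⊃ not g)) is O(g ⊃ not h), and O(g) is already established, so O(not h).
Premises 2, 6 do not contribute to this derivation.
Hence not h is obligatory.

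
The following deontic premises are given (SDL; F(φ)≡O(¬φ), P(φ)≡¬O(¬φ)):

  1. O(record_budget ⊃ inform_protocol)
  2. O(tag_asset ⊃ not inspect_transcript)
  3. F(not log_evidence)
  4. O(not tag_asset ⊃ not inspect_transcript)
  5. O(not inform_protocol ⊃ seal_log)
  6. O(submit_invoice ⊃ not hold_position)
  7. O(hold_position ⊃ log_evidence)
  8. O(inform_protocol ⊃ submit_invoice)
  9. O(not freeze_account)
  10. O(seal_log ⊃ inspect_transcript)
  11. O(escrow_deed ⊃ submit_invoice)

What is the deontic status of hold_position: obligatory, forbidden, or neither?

Forbidden

Premises 4 and 2 cover both cases: O(not tag_asset ⊃ not inspect_transcript) and O(tag_asset ⊃ not inspect_transcript). Since not tag_asset ∨ tag_asset is a tautology, O(not inspect_transcript) follows.
The contrapositive of premise 10 (O(seal_log ⊃ inspect_transcript)) is O(not inspect_transcript ⊃ not seal_log), and O(not inspect_transcript) is already established, so O(not seal_log).
Premise 5 is O(not inform_protocol ⊃ seal_log); contrapositively O(not seal_log ⊃ inform_protocol). Since O(not seal_log) holds, K gives O(inform_protocol).
With premise 8, O(inform_protocol ⊃ submit_invoice), the K-axiom yields O(submit_invoice).
Applying K to premise 6 (O(submit_invoice ⊃ not hold_position)) and O(submit_invoice) yields O(not hold_position).
Premises 1, 3, 7, 9, 11 do not contribute to this derivation.
Thus O(not hold_position), which is F(hold_position): hold_position is forbidden.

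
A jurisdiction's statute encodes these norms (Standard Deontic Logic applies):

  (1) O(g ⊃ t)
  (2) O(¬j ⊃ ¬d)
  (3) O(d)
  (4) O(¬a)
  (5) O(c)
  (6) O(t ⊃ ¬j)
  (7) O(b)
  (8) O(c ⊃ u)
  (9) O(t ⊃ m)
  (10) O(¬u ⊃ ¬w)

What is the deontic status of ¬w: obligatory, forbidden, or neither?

Neither

Premise 10 is O(¬u ⊃ ¬w), but O(¬u) is not derivable from the premises, so it does not yield O(¬w).
No premise or chain of K-axiom applications forces O(¬w), and none forces O(w). So ¬w is neither obligatory nor forbidden under these norms.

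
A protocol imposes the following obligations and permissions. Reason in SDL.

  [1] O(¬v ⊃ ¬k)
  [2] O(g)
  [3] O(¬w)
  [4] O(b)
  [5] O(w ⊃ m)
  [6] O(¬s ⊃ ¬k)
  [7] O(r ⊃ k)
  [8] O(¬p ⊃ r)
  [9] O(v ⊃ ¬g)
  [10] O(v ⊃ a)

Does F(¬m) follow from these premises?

No

Premise 5 is O(w ⊃ m), but O(w) is not derivable from the premises, so it does not yield O(m).
No other premise forces O(m). An ideal world satisfying every premise can still have ¬m true, so F(¬m) is not derivable.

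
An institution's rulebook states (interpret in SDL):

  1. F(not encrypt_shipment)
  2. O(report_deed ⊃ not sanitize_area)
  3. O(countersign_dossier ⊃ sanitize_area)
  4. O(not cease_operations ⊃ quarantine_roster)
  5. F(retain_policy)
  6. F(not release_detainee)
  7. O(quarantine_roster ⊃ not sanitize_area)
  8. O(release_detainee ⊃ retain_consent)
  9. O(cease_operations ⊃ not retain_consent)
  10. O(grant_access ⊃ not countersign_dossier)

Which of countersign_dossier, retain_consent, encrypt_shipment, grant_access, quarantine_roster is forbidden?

countersign_dossier

Premise 6 is F(not release_detainee), i.e. O(release_detainee).
From O(release_detainee) and premise 8, O(release_detainee ⊃ retain_consent), we obtain O(retain_consent).
The contrapositive of premise 9 (O(cease_operations ⊃ not retain_consent)) is O(retain_consent ⊃ not cease_operations), and O(retain_consent) is already established, so O(not cease_operations).
From O(not cease_operations) and premise 4, O(not cease_operations ⊃ quarantine_roster), we obtain O(quarantine_roster).
Premise 7 is O(quarantine_roster ⊃ not sanitize_area); since O(quarantine_roster), deontic closure gives O(not sanitize_area).
The contrapositive of premise 3 (O(countersign_dossier ⊃ sanitize_area)) is O(not sanitize_area ⊃ not countersign_dossier), and O(not sanitize_area) is already established, so O(not countersign_dossier).
So O(not countersign_dossier) holds, i.e. countersign_dossier is forbidden. None of the other listed options is forbidden under the premises.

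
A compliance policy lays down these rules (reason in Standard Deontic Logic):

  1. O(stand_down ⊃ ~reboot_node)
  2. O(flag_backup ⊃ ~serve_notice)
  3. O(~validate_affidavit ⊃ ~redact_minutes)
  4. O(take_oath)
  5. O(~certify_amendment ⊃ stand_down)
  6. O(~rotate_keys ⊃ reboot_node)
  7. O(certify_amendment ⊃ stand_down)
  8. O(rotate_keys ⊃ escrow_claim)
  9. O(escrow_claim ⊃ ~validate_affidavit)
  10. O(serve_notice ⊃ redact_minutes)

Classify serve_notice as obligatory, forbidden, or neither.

Premises 7 and 5 cover both cases: O(certify_amendment ⊃ stand_down) and O(~certify_amendment ⊃ stand_down). Since certify_amendment ∨ ~certify_amendment is a tautology, O(stand_down) follows.
Premise 1 is O(stand_down ⊃ ~reboot_node); since O(stand_down), deontic closure gives O(~reboot_node).
Premise 6 is O(~rotate_keys ⊃ reboot_node); contrapositively O(~reboot_node ⊃ rotate_keys). Since O(~reboot_node) holds, K gives O(rotate_keys).
Premise 8 is O(rotate_keys ⊃ escrow_claim); since O(rotate_keys), deontic closure gives O(escrow_claim).
Applying K to premise 9 (O(escrow_claim ⊃ ~validate_affidavit)) and O(escrow_claim) yields O(~validate_affidavit).
From O(~validate_affidavit) and premise 3, O(~validate_affidavit ⊃ ~redact_minutes), we obtain O(~redact_minutes).
The contrapositive of premise 10 (O(serve_notice ⊃ redact_minutes)) is O(~redact_minutes ⊃ ~serve_notice), and O(~redact_minutes) is already established, so O(~serve_notice).
Premises 2, 4 do not contribute to this derivation.
Thus O(~serve_notice), which is F(serve_notice): serve_notice is forbidden.

Forbidden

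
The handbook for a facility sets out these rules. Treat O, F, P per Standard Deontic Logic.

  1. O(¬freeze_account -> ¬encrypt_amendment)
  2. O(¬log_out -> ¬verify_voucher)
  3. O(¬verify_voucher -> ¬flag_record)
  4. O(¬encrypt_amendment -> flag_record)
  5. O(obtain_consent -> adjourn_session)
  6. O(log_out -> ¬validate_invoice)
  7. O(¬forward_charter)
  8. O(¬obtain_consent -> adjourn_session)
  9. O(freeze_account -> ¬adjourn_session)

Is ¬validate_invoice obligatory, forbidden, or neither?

Premises 8 and 5 are O(¬obtain_consent -> adjourn_session) and O(obtain_consent -> adjourn_session); every ideal world satisfies ¬obtain_consent or obtain_consent, so in either case adjourn_session holds — hence O(adjourn_session).
Premise 9 is O(freeze_account -> ¬adjourn_session); contrapositively O(adjourn_session -> ¬freeze_account). Since O(adjourn_session) holds, K gives O(¬freeze_account).
Applying K to premise 1 (O(¬freeze_account -> ¬encrypt_amendment)) and O(¬freeze_account) yields O(¬encrypt_amendment).
With premise 4, O(¬encrypt_amendment -> flag_record), the K-axiom yields O(flag_record).
Premise 3, O(¬verify_voucher -> ¬flag_record), contraposes to O(flag_record -> verify_voucher); with O(flag_record) we get O(verify_voucher).
Premise 2, O(¬log_out -> ¬verify_voucher), contraposes to O(verify_voucher -> log_out); with O(verify_voucher) we get O(log_out).
Premise 6 is O(log_out -> ¬validate_invoice); since O(log_out), deontic closure gives O(¬validate_invoice).
Premise 7 does not contribute to this derivation.
Hence ¬validate_invoice is obligatory.

Obligatory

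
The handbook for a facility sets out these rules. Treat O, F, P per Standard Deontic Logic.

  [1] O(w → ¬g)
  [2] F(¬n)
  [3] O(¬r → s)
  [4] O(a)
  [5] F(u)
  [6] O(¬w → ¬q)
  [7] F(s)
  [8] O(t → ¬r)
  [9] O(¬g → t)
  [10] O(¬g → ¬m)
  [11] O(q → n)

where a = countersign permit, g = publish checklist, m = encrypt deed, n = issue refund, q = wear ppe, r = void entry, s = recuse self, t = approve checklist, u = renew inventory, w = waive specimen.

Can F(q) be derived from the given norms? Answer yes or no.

Yes

Premise 7 is F(s), i.e. O(¬s).
Premise 3, O(¬r → s), contraposes to O(¬s → r); with O(¬s) we get O(r).
The contrapositive of premise 8 (O(t → ¬r)) is O(r → ¬t), and O(r) is already established, so O(¬t).
The contrapositive of premise 9 (O(¬g → t)) is O(¬t → g), and O(¬t) is already established, so O(g).
Premise 1 is O(w → ¬g); contrapositively O(g → ¬w). Since O(g) holds, K gives O(¬w).
With premise 6, O(¬w → ¬q), the K-axiom yields O(¬q).
Premises 2, 4, 5, 10, 11 do not contribute to this derivation.
So O(¬q) holds, i.e. F(q). The claim follows.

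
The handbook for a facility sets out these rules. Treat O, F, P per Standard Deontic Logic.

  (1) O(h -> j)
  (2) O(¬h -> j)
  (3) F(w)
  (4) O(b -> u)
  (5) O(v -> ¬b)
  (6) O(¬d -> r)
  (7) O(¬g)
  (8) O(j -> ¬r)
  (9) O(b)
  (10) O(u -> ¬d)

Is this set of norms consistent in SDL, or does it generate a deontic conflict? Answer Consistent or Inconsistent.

Premises 1 and 2 are O(h -> j) and O(¬h -> j); every ideal world satisfies h or ¬h, so in either case j holds — hence O(j).
Premise 8 is O(j -> ¬r); since O(j), deontic closure gives O(¬r).
Premise 6, O(¬d -> r), contraposes to O(¬r -> d); with O(¬r) we get O(d).
Premise 10, O(u -> ¬d), contraposes to O(d -> ¬u); with O(d) we get O(¬u).
The contrapositive of premise 4 (O(b -> u)) is O(¬u -> ¬b), and O(¬u) is already established, so O(¬b).
But premise 9 directly asserts O(b).
We now have both O(¬b) and O(b) — b is simultaneously obligatory and forbidden, violating the D-axiom.

Inconsistent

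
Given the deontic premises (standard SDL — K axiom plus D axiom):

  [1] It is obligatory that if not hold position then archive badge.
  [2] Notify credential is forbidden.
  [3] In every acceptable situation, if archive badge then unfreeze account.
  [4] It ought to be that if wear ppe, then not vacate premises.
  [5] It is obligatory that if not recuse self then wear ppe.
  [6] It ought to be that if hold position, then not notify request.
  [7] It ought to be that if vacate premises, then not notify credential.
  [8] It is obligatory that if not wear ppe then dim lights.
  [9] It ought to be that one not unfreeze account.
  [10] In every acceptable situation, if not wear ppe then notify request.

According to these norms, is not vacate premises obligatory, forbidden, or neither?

Obligatory

Premise 9 gives O(¬unfreeze_account).
The contrapositive of premise 3 (O(archive_badge → unfreeze_account)) is O(¬unfreeze_account → ¬archive_badge), and O(¬unfreeze_account) is already established, so O(¬archive_badge).
The contrapositive of premise 1 (O(¬hold_position → archive_badge)) is O(¬archive_badge → hold_position), and O(¬archive_badge) is already established, so O(hold_position).
Applying K to premise 6 (O(hold_position → ¬notify_request)) and O(hold_position) yields O(¬notify_request).
Premise 10 is O(¬wear_ppe → notify_request); contrapositively O(¬notify_request → wear_ppe). Since O(¬notify_request) holds, K gives O(wear_ppe).
With premise 4, O(wear_ppe → ¬vacate_premises), the K-axiom yields O(¬vacate_premises).
Premises 2, 5, 7, 8 do not contribute to this derivation.
Hence ¬vacate_premises is obligatory.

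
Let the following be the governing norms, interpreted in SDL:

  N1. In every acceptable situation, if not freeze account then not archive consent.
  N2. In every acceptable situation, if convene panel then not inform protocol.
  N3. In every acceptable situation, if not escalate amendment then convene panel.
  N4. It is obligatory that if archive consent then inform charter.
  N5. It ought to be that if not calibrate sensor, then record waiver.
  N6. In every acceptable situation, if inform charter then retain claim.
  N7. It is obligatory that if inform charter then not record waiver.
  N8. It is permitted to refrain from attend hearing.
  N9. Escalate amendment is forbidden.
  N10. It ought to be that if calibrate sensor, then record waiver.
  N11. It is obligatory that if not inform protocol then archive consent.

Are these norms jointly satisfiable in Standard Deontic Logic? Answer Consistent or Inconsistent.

Inconsistent

Premises 10 and 5 are O(calibrate_sensor → record_waiver) and O(¬calibrate_sensor → record_waiver); every ideal world satisfies calibrate_sensor or ¬calibrate_sensor, so in either case record_waiver holds — hence O(record_waiver).
Premise 7 is O(inform_charter → ¬record_waiver); contrapositively O(record_waiver → ¬inform_charter). Since O(record_waiver) holds, K gives O(¬inform_charter).
Premise 4, O(archive_consent → inform_charter), contraposes to O(¬inform_charter → ¬archive_consent); with O(¬inform_charter) we get O(¬archive_consent).
Premise 11 is O(¬inform_protocol → archive_consent); contrapositively O(¬archive_consent → inform_protocol). Since O(¬archive_consent) holds, K gives O(inform_protocol).
Premise 2, O(convene_panel → ¬inform_protocol), contraposes to O(inform_protocol → ¬convene_panel); with O(inform_protocol) we get O(¬convene_panel).
Premise 3, O(¬escalate_amendment → convene_panel), contraposes to O(¬convene_panel → escalate_amendment); with O(¬convene_panel) we get O(escalate_amendment).
However, F(escalate_amendment) at premise 9 amounts to O(¬escalate_amendment).
We now have both O(escalate_amendment) and O(¬escalate_amendment) — escalate_amendment is simultaneously obligatory and forbidden, violating the D-axiom.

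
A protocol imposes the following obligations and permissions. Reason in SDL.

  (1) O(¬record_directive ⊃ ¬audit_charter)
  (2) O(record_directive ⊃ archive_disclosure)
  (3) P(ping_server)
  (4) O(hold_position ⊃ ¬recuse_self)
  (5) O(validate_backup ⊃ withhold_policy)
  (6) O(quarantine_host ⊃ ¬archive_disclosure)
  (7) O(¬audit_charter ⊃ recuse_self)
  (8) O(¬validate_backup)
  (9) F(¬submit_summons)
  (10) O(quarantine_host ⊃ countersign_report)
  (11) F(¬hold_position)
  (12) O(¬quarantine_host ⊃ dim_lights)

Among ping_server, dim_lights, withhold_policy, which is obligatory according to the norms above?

F(¬hold_position) at premise 11 means O(hold_position).
Applying K to premise 4 (O(hold_position ⊃ ¬recuse_self)) and O(hold_position) yields O(¬recuse_self).
Premise 7 is O(¬audit_charter ⊃ recuse_self); contrapositively O(¬recuse_self ⊃ audit_charter). Since O(¬recuse_self) holds, K gives O(audit_charter).
Premise 1, O(¬record_directive ⊃ ¬audit_charter), contraposes to O(audit_charter ⊃ record_directive); with O(audit_charter) we get O(record_directive).
From O(record_directive) and premise 2, O(record_directive ⊃ archive_disclosure), we obtain O(archive_disclosure).
The contrapositive of premise 6 (O(quarantine_host ⊃ ¬archive_disclosure)) is O(archive_disclosure ⊃ ¬quarantine_host), and O(archive_disclosure) is already established, so O(¬quarantine_host).
Premise 12 is O(¬quarantine_host ⊃ dim_lights); since O(¬quarantine_host), deontic closure gives O(dim_lights).
So O(dim_lights) holds — dim_lights is obligatory. None of the other listed options is made obligatory by any chain of premises.

dim_lights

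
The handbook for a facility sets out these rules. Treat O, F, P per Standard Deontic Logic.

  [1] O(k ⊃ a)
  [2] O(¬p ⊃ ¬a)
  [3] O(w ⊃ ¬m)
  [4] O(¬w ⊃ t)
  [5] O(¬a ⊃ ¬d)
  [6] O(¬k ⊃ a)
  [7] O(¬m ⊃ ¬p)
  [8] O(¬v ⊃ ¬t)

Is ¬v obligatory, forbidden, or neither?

Forbidden

Premises 1 and 6 cover both cases: O(k ⊃ a) and O(¬k ⊃ a). Since k ∨ ¬k is a tautology, O(a) follows.
Premise 2, O(¬p ⊃ ¬a), contraposes to O(a ⊃ p); with O(a) we get O(p).
Premise 7 is O(¬m ⊃ ¬p); contrapositively O(p ⊃ m). Since O(p) holds, K gives O(m).
The contrapositive of premise 3 (O(w ⊃ ¬m)) is O(m ⊃ ¬w), and O(m) is already established, so O(¬w).
From O(¬w) and premise 4, O(¬w ⊃ t), we obtain O(t).
Premise 8 is O(¬v ⊃ ¬t); contrapositively O(t ⊃ v). Since O(t) holds, K gives O(v).
Premise 5 does not contribute to this derivation.
Thus O(v), which is F(¬v): ¬v is forbidden.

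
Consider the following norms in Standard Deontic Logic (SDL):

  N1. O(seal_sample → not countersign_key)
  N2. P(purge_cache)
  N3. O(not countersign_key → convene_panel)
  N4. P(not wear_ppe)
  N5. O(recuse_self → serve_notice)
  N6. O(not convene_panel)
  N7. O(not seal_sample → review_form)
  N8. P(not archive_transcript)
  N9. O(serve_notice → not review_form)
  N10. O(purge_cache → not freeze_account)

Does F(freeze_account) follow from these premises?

Premise 10 is O(purge_cache → not freeze_account), but O(purge_cache) is not derivable from the premises (the permission P(purge_cache) asserts only not O(not purge_cache), not O(purge_cache)), so it does not yield O(not freeze_account).
No other premise forces O(not freeze_account). An ideal world satisfying every premise can still have freeze_account true, so F(freeze_account) is not derivable.

No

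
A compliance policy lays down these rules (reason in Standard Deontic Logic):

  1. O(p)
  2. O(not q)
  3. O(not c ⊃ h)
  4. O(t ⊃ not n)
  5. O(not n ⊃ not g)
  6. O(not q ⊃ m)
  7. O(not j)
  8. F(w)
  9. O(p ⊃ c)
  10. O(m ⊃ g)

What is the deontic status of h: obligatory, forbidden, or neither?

Neither

Premise 3 is O(not c ⊃ h), but O(not c) is not derivable from the premises, so it does not yield O(h).
No premise or chain of K-axiom applications forces O(h), and none forces O(not h). So h is neither obligatory nor forbidden under these norms.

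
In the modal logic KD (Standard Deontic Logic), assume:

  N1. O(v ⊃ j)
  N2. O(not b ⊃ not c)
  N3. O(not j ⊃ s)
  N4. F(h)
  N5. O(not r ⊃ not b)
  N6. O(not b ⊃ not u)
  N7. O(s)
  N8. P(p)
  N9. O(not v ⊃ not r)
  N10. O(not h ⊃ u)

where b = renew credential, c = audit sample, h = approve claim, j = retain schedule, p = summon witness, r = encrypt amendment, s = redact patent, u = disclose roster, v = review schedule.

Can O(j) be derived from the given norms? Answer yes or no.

Yes

F(h) at premise 4 means O(not h).
With premise 10, O(not h ⊃ u), the K-axiom yields O(u).
The contrapositive of premise 6 (O(not b ⊃ not u)) is O(u ⊃ b), and O(u) is already established, so O(b).
Premise 5 is O(not r ⊃ not b); contrapositively O(b ⊃ r). Since O(b) holds, K gives O(r).
Premise 9 is O(not v ⊃ not r); contrapositively O(r ⊃ v). Since O(r) holds, K gives O(v).
With premise 1, O(v ⊃ j), the K-axiom yields O(j).
Premises 2, 3, 7, 8 do not contribute to this derivation.
So O(j) follows.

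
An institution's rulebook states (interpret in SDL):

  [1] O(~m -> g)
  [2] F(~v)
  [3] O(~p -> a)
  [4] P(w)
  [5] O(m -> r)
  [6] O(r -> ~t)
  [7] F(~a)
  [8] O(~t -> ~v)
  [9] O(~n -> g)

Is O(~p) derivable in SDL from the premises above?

No

Premise 3 is O(~p -> a); even if O(a) held, inferring O(~p) would be affirming the consequent — invalid.
No other premise forces O(~p). An ideal world satisfying every premise can still have ~p false, so O(~p) is not derivable.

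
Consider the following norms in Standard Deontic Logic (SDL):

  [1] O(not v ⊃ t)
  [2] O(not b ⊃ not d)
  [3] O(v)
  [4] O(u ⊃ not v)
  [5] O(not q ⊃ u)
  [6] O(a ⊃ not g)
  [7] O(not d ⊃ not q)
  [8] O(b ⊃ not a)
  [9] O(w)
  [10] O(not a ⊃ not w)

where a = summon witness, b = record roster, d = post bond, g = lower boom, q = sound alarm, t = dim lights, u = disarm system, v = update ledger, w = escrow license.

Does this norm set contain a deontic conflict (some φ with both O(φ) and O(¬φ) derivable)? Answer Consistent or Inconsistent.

From premise 3 we have O(v).
Premise 4 is O(u ⊃ not v); contrapositively O(v ⊃ not u). Since O(v) holds, K gives O(not u).
Premise 5 is O(not q ⊃ u); contrapositively O(not u ⊃ q). Since O(not u) holds, K gives O(q).
The contrapositive of premise 7 (O(not d ⊃ not q)) is O(q ⊃ d), and O(q) is already established, so O(d).
The contrapositive of premise 2 (O(not b ⊃ not d)) is O(d ⊃ b), and O(d) is already established, so O(b).
From O(b) and premise 8, O(b ⊃ not a), we obtain O(not a).
Premise 10 is O(not a ⊃ not w); since O(not a), deontic closure gives O(not w).
Yet premise 9 states O(w).
We now have both O(not w) and O(w) — w is simultaneously obligatory and forbidden, violating the D-axiom.

Inconsistent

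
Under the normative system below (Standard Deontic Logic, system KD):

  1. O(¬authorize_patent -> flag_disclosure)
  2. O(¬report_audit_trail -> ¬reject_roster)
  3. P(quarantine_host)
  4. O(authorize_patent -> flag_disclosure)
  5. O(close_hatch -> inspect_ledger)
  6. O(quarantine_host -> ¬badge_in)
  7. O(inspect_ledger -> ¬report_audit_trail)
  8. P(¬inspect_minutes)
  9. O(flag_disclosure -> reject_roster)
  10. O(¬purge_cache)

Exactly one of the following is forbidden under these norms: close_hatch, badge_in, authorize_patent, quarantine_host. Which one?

By case analysis on ¬authorize_patent: premise 1 gives O(¬authorize_patent -> flag_disclosure) and premise 4 gives O(authorize_patent -> flag_disclosure), so O(flag_disclosure) either way.
From O(flag_disclosure) and premise 9, O(flag_disclosure -> reject_roster), we obtain O(reject_roster).
Premise 2, O(¬report_audit_trail -> ¬reject_roster), contraposes to O(reject_roster -> report_audit_trail); with O(reject_roster) we get O(report_audit_trail).
The contrapositive of premise 7 (O(inspect_ledger -> ¬report_audit_trail)) is O(report_audit_trail -> ¬inspect_ledger), and O(report_audit_trail) is already established, so O(¬inspect_ledger).
Premise 5 is O(close_hatch -> inspect_ledger); contrapositively O(¬inspect_ledger -> ¬close_hatch). Since O(¬inspect_ledger) holds, K gives O(¬close_hatch).
So O(¬close_hatch) holds, i.e. close_hatch is forbidden. None of the other listed options is forbidden under the premises.

close_hatch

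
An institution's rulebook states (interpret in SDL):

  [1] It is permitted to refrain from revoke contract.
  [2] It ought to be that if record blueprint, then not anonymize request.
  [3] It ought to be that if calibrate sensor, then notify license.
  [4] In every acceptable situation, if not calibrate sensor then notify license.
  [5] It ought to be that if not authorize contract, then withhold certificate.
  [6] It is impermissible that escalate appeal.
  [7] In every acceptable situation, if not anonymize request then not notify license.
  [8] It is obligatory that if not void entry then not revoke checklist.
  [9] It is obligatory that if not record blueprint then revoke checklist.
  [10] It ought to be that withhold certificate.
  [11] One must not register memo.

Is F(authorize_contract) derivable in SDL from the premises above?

Premise 5 is O(¬authorize_contract → withhold_certificate); even if O(withhold_certificate) held, inferring O(¬authorize_contract) would be affirming the consequent — invalid.
No other premise forces O(¬authorize_contract). An ideal world satisfying every premise can still have authorize_contract true, so F(authorize_contract) is not derivable.

No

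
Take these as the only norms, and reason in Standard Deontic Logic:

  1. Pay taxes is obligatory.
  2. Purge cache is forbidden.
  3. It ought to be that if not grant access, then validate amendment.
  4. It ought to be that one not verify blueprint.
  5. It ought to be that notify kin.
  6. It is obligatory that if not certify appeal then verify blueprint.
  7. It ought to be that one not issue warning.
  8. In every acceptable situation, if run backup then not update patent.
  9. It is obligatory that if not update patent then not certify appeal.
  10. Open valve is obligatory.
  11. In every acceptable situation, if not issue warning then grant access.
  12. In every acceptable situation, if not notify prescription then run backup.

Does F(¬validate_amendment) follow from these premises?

Premise 3 is O(¬grant_access → validate_amendment), but O(¬grant_access) is not derivable from the premises, so it does not yield O(validate_amendment).
No other premise forces O(validate_amendment). An ideal world satisfying every premise can still have ¬validate_amendment true, so F(¬validate_amendment) is not derivable.

No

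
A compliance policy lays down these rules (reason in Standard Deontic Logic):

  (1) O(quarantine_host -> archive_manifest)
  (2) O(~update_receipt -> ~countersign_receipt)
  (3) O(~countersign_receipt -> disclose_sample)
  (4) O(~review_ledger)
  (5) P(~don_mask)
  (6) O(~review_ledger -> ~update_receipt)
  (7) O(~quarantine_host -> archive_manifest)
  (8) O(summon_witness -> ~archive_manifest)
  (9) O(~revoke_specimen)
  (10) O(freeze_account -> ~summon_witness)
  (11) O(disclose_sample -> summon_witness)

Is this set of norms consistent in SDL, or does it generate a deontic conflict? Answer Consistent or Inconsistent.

Premises 7 and 1 are O(~quarantine_host -> archive_manifest) and O(quarantine_host -> archive_manifest); every ideal world satisfies ~quarantine_host or quarantine_host, so in either case archive_manifest holds — hence O(archive_manifest).
Premise 8, O(summon_witness -> ~archive_manifest), contraposes to O(archive_manifest -> ~summon_witness); with O(archive_manifest) we get O(~summon_witness).
The contrapositive of premise 11 (O(disclose_sample -> summon_witness)) is O(~summon_witness -> ~disclose_sample), and O(~summon_witness) is already established, so O(~disclose_sample).
Premise 3, O(~countersign_receipt -> disclose_sample), contraposes to O(~disclose_sample -> countersign_receipt); with O(~disclose_sample) we get O(countersign_receipt).
The contrapositive of premise 2 (O(~update_receipt -> ~countersign_receipt)) is O(countersign_receipt -> update_receipt), and O(countersign_receipt) is already established, so O(update_receipt).
Premise 6, O(~review_ledger -> ~update_receipt), contraposes to O(update_receipt -> review_ledger); with O(update_receipt) we get O(review_ledger).
But premise 4 directly asserts O(~review_ledger).
We now have both O(review_ledger) and O(~review_ledger) — review_ledger is simultaneously obligatory and forbidden, violating the D-axiom.

Inconsistent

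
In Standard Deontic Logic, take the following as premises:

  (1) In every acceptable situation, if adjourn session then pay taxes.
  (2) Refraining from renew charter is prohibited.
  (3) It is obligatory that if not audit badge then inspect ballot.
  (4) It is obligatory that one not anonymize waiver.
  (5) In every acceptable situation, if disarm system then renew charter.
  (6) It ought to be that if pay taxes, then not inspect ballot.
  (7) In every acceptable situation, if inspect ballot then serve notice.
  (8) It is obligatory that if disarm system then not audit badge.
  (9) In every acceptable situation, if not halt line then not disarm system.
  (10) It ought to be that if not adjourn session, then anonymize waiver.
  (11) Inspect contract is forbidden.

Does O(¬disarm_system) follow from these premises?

Yes

Premise 4 states O(¬anonymize_waiver) outright.
Premise 10 is O(¬adjourn_session → anonymize_waiver); contrapositively O(¬anonymize_waiver → adjourn_session). Since O(¬anonymize_waiver) holds, K gives O(adjourn_session).
With premise 1, O(adjourn_session → pay_taxes), the K-axiom yields O(pay_taxes).
Premise 6 is O(pay_taxes → ¬inspect_ballot); since O(pay_taxes), deontic closure gives O(¬inspect_ballot).
Premise 3, O(¬audit_badge → inspect_ballot), contraposes to O(¬inspect_ballot → audit_badge); with O(¬inspect_ballot) we get O(audit_badge).
Premise 8 is O(disarm_system → ¬audit_badge); contrapositively O(audit_badge → ¬disarm_system). Since O(audit_badge) holds, K gives O(¬disarm_system).
Premises 2, 5, 7, 9, 11 do not contribute to this derivation.
So O(¬disarm_system) follows.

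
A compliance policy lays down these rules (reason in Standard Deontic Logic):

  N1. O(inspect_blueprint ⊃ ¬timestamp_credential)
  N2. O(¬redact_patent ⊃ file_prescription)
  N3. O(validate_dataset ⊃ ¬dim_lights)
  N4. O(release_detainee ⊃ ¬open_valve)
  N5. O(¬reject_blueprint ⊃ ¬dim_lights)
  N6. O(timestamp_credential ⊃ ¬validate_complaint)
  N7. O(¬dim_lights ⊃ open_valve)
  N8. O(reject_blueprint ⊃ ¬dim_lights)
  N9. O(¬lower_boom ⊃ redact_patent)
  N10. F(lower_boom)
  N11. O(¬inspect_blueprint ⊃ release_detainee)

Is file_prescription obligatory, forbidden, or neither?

Premise 2 is O(¬redact_patent ⊃ file_prescription), but O(¬redact_patent) is not derivable from the premises, so it does not yield O(file_prescription).
No premise or chain of K-axiom applications forces O(file_prescription), and none forces O(¬file_prescription). So file_prescription is neither obligatory nor forbidden under these norms.

Neither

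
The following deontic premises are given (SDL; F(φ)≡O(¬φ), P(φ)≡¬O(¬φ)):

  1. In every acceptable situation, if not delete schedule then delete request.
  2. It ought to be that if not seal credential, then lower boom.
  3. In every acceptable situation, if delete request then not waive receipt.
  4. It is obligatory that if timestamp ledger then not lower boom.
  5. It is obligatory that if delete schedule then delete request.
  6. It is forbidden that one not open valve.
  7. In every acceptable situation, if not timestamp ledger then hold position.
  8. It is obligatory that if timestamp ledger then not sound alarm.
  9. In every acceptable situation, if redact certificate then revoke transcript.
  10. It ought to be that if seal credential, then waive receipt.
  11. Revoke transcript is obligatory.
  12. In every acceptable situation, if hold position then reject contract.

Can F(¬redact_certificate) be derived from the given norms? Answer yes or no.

Premise 9 is O(redact_certificate → revoke_transcript); even if O(revoke_transcript) held, inferring O(redact_certificate) would be affirming the consequent — invalid.
No other premise forces O(redact_certificate). An ideal world satisfying every premise can still have ¬redact_certificate true, so F(¬redact_certificate) is not derivable.

No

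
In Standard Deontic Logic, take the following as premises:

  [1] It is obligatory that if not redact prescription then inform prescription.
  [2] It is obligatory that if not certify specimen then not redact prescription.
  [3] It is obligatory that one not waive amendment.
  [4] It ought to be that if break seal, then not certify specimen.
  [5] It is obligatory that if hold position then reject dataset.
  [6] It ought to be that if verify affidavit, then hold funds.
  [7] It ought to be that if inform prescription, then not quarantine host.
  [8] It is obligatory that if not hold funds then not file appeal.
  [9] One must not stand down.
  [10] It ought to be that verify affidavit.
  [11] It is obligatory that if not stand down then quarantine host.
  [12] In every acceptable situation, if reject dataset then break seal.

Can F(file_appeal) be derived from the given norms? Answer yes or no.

No

Premise 8 is O(¬hold_funds → ¬file_appeal), but O(¬hold_funds) is not derivable from the premises, so it does not yield O(¬file_appeal).
No other premise forces O(¬file_appeal). An ideal world satisfying every premise can still have file_appeal true, so F(file_appeal) is not derivable.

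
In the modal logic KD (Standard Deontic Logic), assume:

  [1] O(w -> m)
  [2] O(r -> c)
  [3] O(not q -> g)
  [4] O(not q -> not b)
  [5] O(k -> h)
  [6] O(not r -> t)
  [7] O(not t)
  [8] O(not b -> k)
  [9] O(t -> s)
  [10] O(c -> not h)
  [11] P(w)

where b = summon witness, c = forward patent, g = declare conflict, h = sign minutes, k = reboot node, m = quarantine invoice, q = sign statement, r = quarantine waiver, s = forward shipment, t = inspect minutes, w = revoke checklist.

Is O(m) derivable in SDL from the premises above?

No

Premise 1 is O(w -> m), but O(w) is not derivable from the premises (the permission P(w) asserts only not O(not w), not O(w)), so it does not yield O(m).
No other premise forces O(m). An ideal world satisfying every premise can still have m false, so O(m) is not derivable.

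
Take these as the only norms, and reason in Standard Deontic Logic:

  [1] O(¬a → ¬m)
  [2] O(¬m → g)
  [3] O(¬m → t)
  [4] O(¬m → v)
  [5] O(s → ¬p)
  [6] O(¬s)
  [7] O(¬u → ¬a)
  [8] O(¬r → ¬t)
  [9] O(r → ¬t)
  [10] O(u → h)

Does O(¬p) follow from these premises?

Premise 5 is O(s → ¬p), but O(s) is not derivable from the premises, so it does not yield O(¬p).
No other premise forces O(¬p). An ideal world satisfying every premise can still have ¬p false, so O(¬p) is not derivable.

No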